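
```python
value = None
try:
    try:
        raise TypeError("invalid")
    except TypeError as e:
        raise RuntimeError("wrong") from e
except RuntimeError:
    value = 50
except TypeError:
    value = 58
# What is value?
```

Step-by-step execution trace:
1. Inner try raises TypeError; inner `except TypeError as e` catches it.
2. `raise RuntimeError(...) from e` raises RuntimeError (TypeError is attached as __cause__, but only RuntimeError is active).
3. Outer `except RuntimeError` matches → value = 50.
4. `except TypeError` is not reached.
Result: 50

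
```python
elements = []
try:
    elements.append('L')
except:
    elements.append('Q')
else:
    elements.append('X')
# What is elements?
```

Step-by-step execution trace:
1. try: `elements.append('L')` → elements = ['L']. No exception raised.
2. `except` is skipped.
3. `else` runs (try completed without exception): `elements.append('X')` → elements = ['L', 'X'].
Result: ['L', 'X']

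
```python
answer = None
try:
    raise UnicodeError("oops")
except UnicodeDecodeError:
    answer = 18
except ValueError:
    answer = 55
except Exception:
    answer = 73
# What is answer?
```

Step-by-step execution trace:
1. `raise UnicodeError(...)` raises UnicodeError.
2. `except UnicodeDecodeError` does not match (UnicodeError is not a subclass of UnicodeDecodeError); skipped.
3. `except ValueError` matches (UnicodeError is a subclass of ValueError) → answer = 55.
4. `except Exception` is not reached.
Result: 55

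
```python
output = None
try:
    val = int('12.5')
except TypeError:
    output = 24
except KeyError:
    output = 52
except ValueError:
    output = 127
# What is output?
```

Step-by-step execution trace:
1. `val = int('12.5')` raises ValueError.
2. `except TypeError` does not match ValueError; skipped.
3. `except KeyError` does not match ValueError; skipped.
4. `except ValueError` matches → output = 127.
Result: 127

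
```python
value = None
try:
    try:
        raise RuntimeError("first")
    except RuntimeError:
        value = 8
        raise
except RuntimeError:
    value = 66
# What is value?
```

Step-by-step execution trace:
1. Inner try: `raise RuntimeError("first")` raises RuntimeError.
2. Inner `except RuntimeError` matches → value = 8.
3. bare `raise` re-raises the same RuntimeError.
4. Outer `except RuntimeError` matches → value = 66.
Result: 66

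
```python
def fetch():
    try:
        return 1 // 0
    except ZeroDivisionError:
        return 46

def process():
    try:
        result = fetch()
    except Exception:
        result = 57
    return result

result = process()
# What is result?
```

Step-by-step execution trace:
1. `process()` calls `fetch()`.
2. In fetch: `1 // 0` raises ZeroDivisionError; `except ZeroDivisionError` catches it → returns 46.
3. In process: `result = fetch()` → result = 46. No exception reaches process.
4. `except Exception` is skipped; process returns 46.
5. result = 46.
Result: 46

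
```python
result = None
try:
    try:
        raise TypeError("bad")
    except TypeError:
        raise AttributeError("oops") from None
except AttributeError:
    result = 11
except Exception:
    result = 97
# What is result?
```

Step-by-step execution trace:
1. Inner try raises TypeError; inner `except TypeError` catches it.
2. `raise AttributeError(...) from None` raises AttributeError (from None suppresses __context__, but the active exception is still AttributeError).
3. Outer `except AttributeError` matches → result = 11.
4. `except Exception` is not reached.
Result: 11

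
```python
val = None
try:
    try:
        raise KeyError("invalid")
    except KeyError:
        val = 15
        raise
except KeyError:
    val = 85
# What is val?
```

Step-by-step execution trace:
1. Inner try: `raise KeyError("invalid")` raises KeyError.
2. Inner `except KeyError` matches → val = 15.
3. bare `raise` re-raises the same KeyError.
4. Outer `except KeyError` matches → val = 85.
Result: 85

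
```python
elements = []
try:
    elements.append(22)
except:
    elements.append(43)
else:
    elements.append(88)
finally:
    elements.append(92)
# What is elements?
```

Step-by-step execution trace:
1. try: `elements.append(22)` → elements = [22]. No exception raised.
2. `except` is skipped.
3. `else` runs: `elements.append(88)` → elements = [22, 88].
4. `finally` always runs: `elements.append(92)` → elements = [22, 88, 92].
Result: [22, 88, 92]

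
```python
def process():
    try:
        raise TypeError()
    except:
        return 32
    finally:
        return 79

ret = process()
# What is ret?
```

Step-by-step execution trace:
1. `process()` enters try: `raise TypeError()` raises TypeError.
2. bare `except` matches → `return 32` sets pending return value 32.
3. Before returning, `finally: return 79` runs and overrides the pending return.
4. process() returns 79 → ret = 79.
Result: 79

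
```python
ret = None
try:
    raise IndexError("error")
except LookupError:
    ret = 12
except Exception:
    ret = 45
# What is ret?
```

Step-by-step execution trace:
1. `raise IndexError(...)` raises IndexError.
2. `except LookupError` matches (IndexError is a subclass of LookupError) → ret = 12.
3. `except Exception` is not reached.
Result: 12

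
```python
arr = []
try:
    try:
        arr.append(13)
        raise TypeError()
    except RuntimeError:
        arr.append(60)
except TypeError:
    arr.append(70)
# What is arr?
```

Step-by-step execution trace:
1. Inner try: `arr.append(13)` → arr = [13].
2. `raise TypeError()` raises TypeError.
3. Inner `except RuntimeError` does not match TypeError; exception propagates to outer try.
4. Outer `except TypeError` matches → `arr.append(70)` → arr = [13, 70].
Result: [13, 70]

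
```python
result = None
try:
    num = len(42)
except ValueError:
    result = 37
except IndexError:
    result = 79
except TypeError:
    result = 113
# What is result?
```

Step-by-step execution trace:
1. `num = len(42)` raises TypeError.
2. `except ValueError` does not match TypeError; skipped.
3. `except IndexError` does not match TypeError; skipped.
4. `except TypeError` matches → result = 113.
Result: 113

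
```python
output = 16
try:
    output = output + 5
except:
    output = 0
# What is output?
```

Step-by-step execution trace:
1. output starts at 16.
2. try: `output = output + 5` → output = 21. No exception raised.
3. `except` is skipped.
Result: 21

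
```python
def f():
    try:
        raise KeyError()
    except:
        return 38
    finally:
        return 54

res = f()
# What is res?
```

Step-by-step execution trace:
1. `f()` enters try: `raise KeyError()` raises KeyError.
2. bare `except` matches → `return 38` sets pending return value 38.
3. Before returning, `finally: return 54` runs and overrides the pending return.
4. f() returns 54 → res = 54.
Result: 54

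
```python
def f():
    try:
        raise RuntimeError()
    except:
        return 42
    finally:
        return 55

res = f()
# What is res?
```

Step-by-step execution trace:
1. `f()` enters try: `raise RuntimeError()` raises RuntimeError.
2. bare `except` matches → `return 42` sets pending return value 42.
3. Before returning, `finally: return 55` runs and overrides the pending return.
4. f() returns 55 → res = 55.
Result: 55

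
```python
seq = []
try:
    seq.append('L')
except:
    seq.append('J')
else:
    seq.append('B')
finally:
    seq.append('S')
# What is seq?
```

Step-by-step execution trace:
1. try: `seq.append('L')` → seq = ['L']. No exception raised.
2. `except` is skipped.
3. `else` runs: `seq.append('B')` → seq = ['L', 'B'].
4. `finally` always runs: `seq.append('S')` → seq = ['L', 'B', 'S'].
Result: ['L', 'B', 'S']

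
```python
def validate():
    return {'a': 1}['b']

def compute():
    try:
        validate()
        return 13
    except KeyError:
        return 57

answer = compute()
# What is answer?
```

Step-by-step execution trace:
1. `compute()` calls `validate()`.
2. `validate()` evaluates `{'a': 1}['b']`, which raises KeyError; it propagates to the caller.
3. `return 13` is not reached.
4. `except KeyError` in compute matches → returns 57.
5. answer = 57.
Result: 57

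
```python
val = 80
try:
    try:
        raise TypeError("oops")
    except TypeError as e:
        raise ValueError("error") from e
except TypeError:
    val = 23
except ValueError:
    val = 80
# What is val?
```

Step-by-step execution trace:
1. Inner try raises TypeError; inner `except TypeError as e` catches it.
2. `raise ValueError(...) from e` raises ValueError (TypeError is attached as __cause__, but only ValueError is active).
3. Outer `except TypeError` does not match ValueError; skipped.
4. Outer `except ValueError` matches → val = 80.
Result: 80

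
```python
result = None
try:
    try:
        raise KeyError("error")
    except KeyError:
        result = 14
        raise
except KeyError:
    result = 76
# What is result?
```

Step-by-step execution trace:
1. Inner try: `raise KeyError("error")` raises KeyError.
2. Inner `except KeyError` matches → result = 14.
3. bare `raise` re-raises the same KeyError.
4. Outer `except KeyError` matches → result = 76.
Result: 76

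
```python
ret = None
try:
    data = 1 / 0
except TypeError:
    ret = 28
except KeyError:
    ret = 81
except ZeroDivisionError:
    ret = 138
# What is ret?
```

Step-by-step execution trace:
1. `data = 1 / 0` raises ZeroDivisionError.
2. `except TypeError` does not match ZeroDivisionError; skipped.
3. `except KeyError` does not match ZeroDivisionError; skipped.
4. `except ZeroDivisionError` matches → ret = 138.
Result: 138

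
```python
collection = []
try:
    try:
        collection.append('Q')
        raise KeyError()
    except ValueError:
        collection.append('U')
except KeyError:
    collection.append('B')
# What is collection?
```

Step-by-step execution trace:
1. Inner try: `collection.append('Q')` → collection = ['Q'].
2. `raise KeyError()` raises KeyError.
3. Inner `except ValueError` does not match KeyError; exception propagates to outer try.
4. Outer `except KeyError` matches → `collection.append('B')` → collection = ['Q', 'B'].
Result: ['Q', 'B']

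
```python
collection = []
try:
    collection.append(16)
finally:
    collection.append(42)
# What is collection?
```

Step-by-step execution trace:
1. try: `collection.append(16)` → collection = [16].
2. The try body completes without raising.
3. finally always runs: `collection.append(42)` → collection = [16, 42].
Result: [16, 42]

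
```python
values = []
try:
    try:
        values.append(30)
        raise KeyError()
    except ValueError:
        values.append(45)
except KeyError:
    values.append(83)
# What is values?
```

Step-by-step execution trace:
1. Inner try: `values.append(30)` → values = [30].
2. `raise KeyError()` raises KeyError.
3. Inner `except ValueError` does not match KeyError; exception propagates to outer try.
4. Outer `except KeyError` matches → `values.append(83)` → values = [30, 83].
Result: [30, 83]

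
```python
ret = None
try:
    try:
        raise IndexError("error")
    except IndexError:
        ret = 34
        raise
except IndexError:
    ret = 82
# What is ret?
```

Step-by-step execution trace:
1. Inner try: `raise IndexError("error")` raises IndexError.
2. Inner `except IndexError` matches → ret = 34.
3. bare `raise` re-raises the same IndexError.
4. Outer `except IndexError` matches → ret = 82.
Result: 82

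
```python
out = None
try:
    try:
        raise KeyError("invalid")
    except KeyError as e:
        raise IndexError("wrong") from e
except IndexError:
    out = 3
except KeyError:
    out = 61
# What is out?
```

Step-by-step execution trace:
1. Inner try raises KeyError; inner `except KeyError as e` catches it.
2. `raise IndexError(...) from e` raises IndexError (KeyError is attached as __cause__, but only IndexError is active).
3. Outer `except IndexError` matches → out = 3.
4. `except KeyError` is not reached.
Result: 3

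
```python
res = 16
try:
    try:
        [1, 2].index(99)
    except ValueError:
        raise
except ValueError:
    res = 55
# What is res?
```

Step-by-step execution trace:
1. Inner try: `[1, 2].index(99)` raises ValueError.
2. Inner `except ValueError` matches; bare `raise` re-raises the same ValueError.
3. Outer `except ValueError` matches → res = 55.
Result: 55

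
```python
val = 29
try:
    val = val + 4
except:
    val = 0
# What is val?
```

Step-by-step execution trace:
1. val starts at 29.
2. try: `val = val + 4` → val = 33. No exception raised.
3. `except` is skipped.
Result: 33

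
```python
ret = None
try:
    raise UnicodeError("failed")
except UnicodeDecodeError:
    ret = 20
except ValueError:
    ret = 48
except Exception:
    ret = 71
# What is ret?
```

Step-by-step execution trace:
1. `raise UnicodeError(...)` raises UnicodeError.
2. `except UnicodeDecodeError` does not match (UnicodeError is not a subclass of UnicodeDecodeError); skipped.
3. `except ValueError` matches (UnicodeError is a subclass of ValueError) → ret = 48.
4. `except Exception` is not reached.
Result: 48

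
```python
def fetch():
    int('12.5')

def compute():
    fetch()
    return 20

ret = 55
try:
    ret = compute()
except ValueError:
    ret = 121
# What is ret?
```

Step-by-step execution trace:
1. ret starts at 55.
2. try: `compute()` calls `fetch()`.
3. `fetch()` evaluates `int('12.5')`, which raises ValueError; it propagates through compute (uncaught).
4. `return 20` in compute is not reached; the assignment to ret does not complete.
5. `except ValueError` matches → ret = 121.
Result: 121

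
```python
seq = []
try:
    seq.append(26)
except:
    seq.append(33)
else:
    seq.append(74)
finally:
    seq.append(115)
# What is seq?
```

Step-by-step execution trace:
1. try: `seq.append(26)` → seq = [26]. No exception raised.
2. `except` is skipped.
3. `else` runs: `seq.append(74)` → seq = [26, 74].
4. `finally` always runs: `seq.append(115)` → seq = [26, 74, 115].
Result: [26, 74, 115]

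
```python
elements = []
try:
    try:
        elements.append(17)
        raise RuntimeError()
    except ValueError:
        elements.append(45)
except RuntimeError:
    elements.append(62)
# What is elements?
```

Step-by-step execution trace:
1. Inner try: `elements.append(17)` → elements = [17].
2. `raise RuntimeError()` raises RuntimeError.
3. Inner `except ValueError` does not match RuntimeError; exception propagates to outer try.
4. Outer `except RuntimeError` matches → `elements.append(62)` → elements = [17, 62].
Result: [17, 62]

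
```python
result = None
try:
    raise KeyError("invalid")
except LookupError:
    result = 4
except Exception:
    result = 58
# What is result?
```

Step-by-step execution trace:
1. `raise KeyError(...)` raises KeyError.
2. `except LookupError` matches (KeyError is a subclass of LookupError) → result = 4.
3. `except Exception` is not reached.
Result: 4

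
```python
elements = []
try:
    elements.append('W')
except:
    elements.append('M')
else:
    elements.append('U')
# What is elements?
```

Step-by-step execution trace:
1. try: `elements.append('W')` → elements = ['W']. No exception raised.
2. `except` is skipped.
3. `else` runs (try completed without exception): `elements.append('U')` → elements = ['W', 'U'].
Result: ['W', 'U']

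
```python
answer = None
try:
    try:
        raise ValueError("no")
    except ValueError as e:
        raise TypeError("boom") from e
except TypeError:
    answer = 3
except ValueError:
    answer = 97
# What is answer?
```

Step-by-step execution trace:
1. Inner try raises ValueError; inner `except ValueError as e` catches it.
2. `raise TypeError(...) from e` raises TypeError (ValueError is attached as __cause__, but only TypeError is active).
3. Outer `except TypeError` matches → answer = 3.
4. `except ValueError` is not reached.
Result: 3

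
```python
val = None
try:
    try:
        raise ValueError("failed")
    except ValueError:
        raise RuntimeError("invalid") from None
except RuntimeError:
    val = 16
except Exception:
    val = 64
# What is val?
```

Step-by-step execution trace:
1. Inner try raises ValueError; inner `except ValueError` catches it.
2. `raise RuntimeError(...) from None` raises RuntimeError (from None suppresses __context__, but the active exception is still RuntimeError).
3. Outer `except RuntimeError` matches → val = 16.
4. `except Exception` is not reached.
Result: 16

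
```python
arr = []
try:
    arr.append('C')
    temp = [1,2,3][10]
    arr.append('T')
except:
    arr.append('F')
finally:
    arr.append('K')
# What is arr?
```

Step-by-step execution trace:
1. try: `arr.append('C')` → arr = ['C'].
2. `temp = [1,2,3][10]` raises IndexError; `arr.append('T')` is not reached.
3. bare `except` matches → `arr.append('F')` → arr = ['C', 'F'].
4. finally always runs: `arr.append('K')` → arr = ['C', 'F', 'K'].
Result: ['C', 'F', 'K']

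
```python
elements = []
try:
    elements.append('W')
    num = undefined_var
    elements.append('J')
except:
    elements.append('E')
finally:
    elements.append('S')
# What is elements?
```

Step-by-step execution trace:
1. try: `elements.append('W')` → elements = ['W'].
2. `num = undefined_var` raises NameError; `elements.append('J')` is not reached.
3. bare `except` matches → `elements.append('E')` → elements = ['W', 'E'].
4. finally always runs: `elements.append('S')` → elements = ['W', 'E', 'S'].
Result: ['W', 'E', 'S']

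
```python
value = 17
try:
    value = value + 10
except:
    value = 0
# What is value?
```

Step-by-step execution trace:
1. value starts at 17.
2. try: `value = value + 10` → value = 27. No exception raised.
3. `except` is skipped.
Result: 27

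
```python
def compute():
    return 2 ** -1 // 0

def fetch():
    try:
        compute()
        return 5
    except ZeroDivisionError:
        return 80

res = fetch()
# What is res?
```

Step-by-step execution trace:
1. `fetch()` calls `compute()`.
2. `compute()` evaluates `2 ** -1 // 0`, which raises ZeroDivisionError; it propagates to the caller.
3. `return 5` is not reached.
4. `except ZeroDivisionError` in fetch matches → returns 80.
5. res = 80.
Result: 80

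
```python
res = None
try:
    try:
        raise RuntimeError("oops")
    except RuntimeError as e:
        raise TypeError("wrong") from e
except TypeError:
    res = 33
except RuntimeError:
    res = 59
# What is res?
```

Step-by-step execution trace:
1. Inner try raises RuntimeError; inner `except RuntimeError as e` catches it.
2. `raise TypeError(...) from e` raises TypeError (RuntimeError is attached as __cause__, but only TypeError is active).
3. Outer `except TypeError` matches → res = 33.
4. `except RuntimeError` is not reached.
Result: 33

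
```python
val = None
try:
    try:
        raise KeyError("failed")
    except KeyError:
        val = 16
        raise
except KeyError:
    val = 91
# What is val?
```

Step-by-step execution trace:
1. Inner try: `raise KeyError("failed")` raises KeyError.
2. Inner `except KeyError` matches → val = 16.
3. bare `raise` re-raises the same KeyError.
4. Outer `except KeyError` matches → val = 91.
Result: 91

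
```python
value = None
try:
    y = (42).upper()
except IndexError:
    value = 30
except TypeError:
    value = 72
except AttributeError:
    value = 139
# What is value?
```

Step-by-step execution trace:
1. `y = (42).upper()` raises AttributeError.
2. `except IndexError` does not match AttributeError; skipped.
3. `except TypeError` does not match AttributeError; skipped.
4. `except AttributeError` matches → value = 139.
Result: 139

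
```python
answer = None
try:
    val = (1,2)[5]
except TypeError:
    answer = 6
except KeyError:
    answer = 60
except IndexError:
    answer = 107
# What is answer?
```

Step-by-step execution trace:
1. `val = (1,2)[5]` raises IndexError.
2. `except TypeError` does not match IndexError; skipped.
3. `except KeyError` does not match IndexError; skipped.
4. `except IndexError` matches → answer = 107.
Result: 107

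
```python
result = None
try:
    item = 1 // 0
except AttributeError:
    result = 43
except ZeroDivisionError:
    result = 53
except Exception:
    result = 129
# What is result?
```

Step-by-step execution trace:
1. `item = 1 // 0` raises ZeroDivisionError.
2. `except AttributeError` does not match ZeroDivisionError; skipped.
3. `except ZeroDivisionError` matches → result = 53.
4. Remaining except clauses are skipped.
Result: 53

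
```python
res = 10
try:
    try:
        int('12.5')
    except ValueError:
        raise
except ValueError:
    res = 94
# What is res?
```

Step-by-step execution trace:
1. Inner try: `int('12.5')` raises ValueError.
2. Inner `except ValueError` matches; bare `raise` re-raises the same ValueError.
3. Outer `except ValueError` matches → res = 94.
Result: 94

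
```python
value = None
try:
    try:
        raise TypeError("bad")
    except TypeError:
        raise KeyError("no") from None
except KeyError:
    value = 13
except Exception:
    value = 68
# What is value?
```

Step-by-step execution trace:
1. Inner try raises TypeError; inner `except TypeError` catches it.
2. `raise KeyError(...) from None` raises KeyError (from None suppresses __context__, but the active exception is still KeyError).
3. Outer `except KeyError` matches → value = 13.
4. `except Exception` is not reached.
Result: 13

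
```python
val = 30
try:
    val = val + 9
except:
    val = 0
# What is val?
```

Step-by-step execution trace:
1. val starts at 30.
2. try: `val = val + 9` → val = 39. No exception raised.
3. `except` is skipped.
Result: 39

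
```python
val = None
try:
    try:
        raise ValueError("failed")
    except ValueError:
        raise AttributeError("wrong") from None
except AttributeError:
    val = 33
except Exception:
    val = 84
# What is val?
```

Step-by-step execution trace:
1. Inner try raises ValueError; inner `except ValueError` catches it.
2. `raise AttributeError(...) from None` raises AttributeError (from None suppresses __context__, but the active exception is still AttributeError).
3. Outer `except AttributeError` matches → val = 33.
4. `except Exception` is not reached.
Result: 33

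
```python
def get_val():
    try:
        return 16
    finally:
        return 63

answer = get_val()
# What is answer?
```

Step-by-step execution trace:
1. `get_val()` enters try: `return 16` sets pending return value 16.
2. Before returning, `finally: return 63` runs and overrides the pending return.
3. get_val() returns 63 → answer = 63.
Result: 63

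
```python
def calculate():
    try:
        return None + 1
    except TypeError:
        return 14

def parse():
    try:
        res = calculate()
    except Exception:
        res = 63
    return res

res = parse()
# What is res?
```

Step-by-step execution trace:
1. `parse()` calls `calculate()`.
2. In calculate: `None + 1` raises TypeError; `except TypeError` catches it → returns 14.
3. In parse: `res = calculate()` → res = 14. No exception reaches parse.
4. `except Exception` is skipped; parse returns 14.
5. res = 14.
Result: 14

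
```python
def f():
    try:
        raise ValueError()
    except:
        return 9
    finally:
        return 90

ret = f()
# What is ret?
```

Step-by-step execution trace:
1. `f()` enters try: `raise ValueError()` raises ValueError.
2. bare `except` matches → `return 9` sets pending return value 9.
3. Before returning, `finally: return 90` runs and overrides the pending return.
4. f() returns 90 → ret = 90.
Result: 90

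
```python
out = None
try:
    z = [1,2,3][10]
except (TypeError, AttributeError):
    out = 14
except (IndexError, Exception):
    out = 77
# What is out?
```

Step-by-step execution trace:
1. `z = [1,2,3][10]` raises IndexError.
2. `except (TypeError, AttributeError)` does not match IndexError; skipped.
3. `except (IndexError, Exception)` matches (IndexError is in the tuple) → out = 77.
Result: 77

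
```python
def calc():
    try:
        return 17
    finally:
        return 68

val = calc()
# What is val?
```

Step-by-step execution trace:
1. `calc()` enters try: `return 17` sets pending return value 17.
2. Before returning, `finally: return 68` runs and overrides the pending return.
3. calc() returns 68 → val = 68.
Result: 68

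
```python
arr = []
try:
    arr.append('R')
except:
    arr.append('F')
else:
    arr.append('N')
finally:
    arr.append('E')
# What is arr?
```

Step-by-step execution trace:
1. try: `arr.append('R')` → arr = ['R']. No exception raised.
2. `except` is skipped.
3. `else` runs: `arr.append('N')` → arr = ['R', 'N'].
4. `finally` always runs: `arr.append('E')` → arr = ['R', 'N', 'E'].
Result: ['R', 'N', 'E']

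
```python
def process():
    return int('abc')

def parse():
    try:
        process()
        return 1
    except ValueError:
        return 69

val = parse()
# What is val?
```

Step-by-step execution trace:
1. `parse()` calls `process()`.
2. `process()` evaluates `int('abc')`, which raises ValueError; it propagates to the caller.
3. `return 1` is not reached.
4. `except ValueError` in parse matches → returns 69.
5. val = 69.
Result: 69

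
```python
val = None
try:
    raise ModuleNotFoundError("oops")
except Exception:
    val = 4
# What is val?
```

Step-by-step execution trace:
1. `raise ModuleNotFoundError(...)` raises ModuleNotFoundError.
2. `except Exception` matches (ModuleNotFoundError is a subclass of Exception) → val = 4.
Result: 4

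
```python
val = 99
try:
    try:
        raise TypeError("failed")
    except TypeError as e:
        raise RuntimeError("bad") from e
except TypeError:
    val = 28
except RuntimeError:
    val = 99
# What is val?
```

Step-by-step execution trace:
1. Inner try raises TypeError; inner `except TypeError as e` catches it.
2. `raise RuntimeError(...) from e` raises RuntimeError (TypeError is attached as __cause__, but only RuntimeError is active).
3. Outer `except TypeError` does not match RuntimeError; skipped.
4. Outer `except RuntimeError` matches → val = 99.
Result: 99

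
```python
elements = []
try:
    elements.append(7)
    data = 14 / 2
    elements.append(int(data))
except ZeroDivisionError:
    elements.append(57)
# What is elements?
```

Step-by-step execution trace:
1. try: `elements.append(7)` → elements = [7].
2. `data = 14 / 2` → data = 7.0. No exception raised.
3. `elements.append(int(data))` → elements = [7, 7].
4. `except ZeroDivisionError` is skipped (no exception was raised).
Result: [7, 7]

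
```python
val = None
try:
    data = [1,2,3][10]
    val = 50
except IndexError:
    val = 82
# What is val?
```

Step-by-step execution trace:
1. `data = [1,2,3][10]` raises IndexError.
2. `val = 50` is not reached.
3. `except IndexError` matches → val = 82.
Result: 82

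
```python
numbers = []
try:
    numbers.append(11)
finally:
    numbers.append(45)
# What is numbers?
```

Step-by-step execution trace:
1. try: `numbers.append(11)` → numbers = [11].
2. The try body completes without raising.
3. finally always runs: `numbers.append(45)` → numbers = [11, 45].
Result: [11, 45]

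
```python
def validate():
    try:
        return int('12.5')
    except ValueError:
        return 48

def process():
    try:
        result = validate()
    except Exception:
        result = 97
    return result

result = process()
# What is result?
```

Step-by-step execution trace:
1. `process()` calls `validate()`.
2. In validate: `int('12.5')` raises ValueError; `except ValueError` catches it → returns 48.
3. In process: `result = validate()` → result = 48. No exception reaches process.
4. `except Exception` is skipped; process returns 48.
5. result = 48.
Result: 48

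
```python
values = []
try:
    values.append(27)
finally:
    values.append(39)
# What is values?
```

Step-by-step execution trace:
1. try: `values.append(27)` → values = [27].
2. The try body completes without raising.
3. finally always runs: `values.append(39)` → values = [27, 39].
Result: [27, 39]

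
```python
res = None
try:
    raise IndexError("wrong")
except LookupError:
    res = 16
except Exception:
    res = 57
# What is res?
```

Step-by-step execution trace:
1. `raise IndexError(...)` raises IndexError.
2. `except LookupError` matches (IndexError is a subclass of LookupError) → res = 16.
3. `except Exception` is not reached.
Result: 16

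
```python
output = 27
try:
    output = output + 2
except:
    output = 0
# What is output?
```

Step-by-step execution trace:
1. output starts at 27.
2. try: `output = output + 2` → output = 29. No exception raised.
3. `except` is skipped.
Result: 29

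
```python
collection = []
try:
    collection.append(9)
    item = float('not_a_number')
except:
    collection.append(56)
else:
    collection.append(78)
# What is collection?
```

Step-by-step execution trace:
1. try: `collection.append(9)` → collection = [9].
2. `item = float('not_a_number')` raises ValueError.
3. bare `except` matches → `collection.append(56)` → collection = [9, 56].
4. `else` is skipped (an exception was raised).
Result: [9, 56]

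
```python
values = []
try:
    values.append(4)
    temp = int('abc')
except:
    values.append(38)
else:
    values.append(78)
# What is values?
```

Step-by-step execution trace:
1. try: `values.append(4)` → values = [4].
2. `temp = int('abc')` raises ValueError.
3. bare `except` matches → `values.append(38)` → values = [4, 38].
4. `else` is skipped (an exception was raised).
Result: [4, 38]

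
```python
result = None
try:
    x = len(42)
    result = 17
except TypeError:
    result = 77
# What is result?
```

Step-by-step execution trace:
1. `x = len(42)` raises TypeError.
2. `result = 17` is not reached.
3. `except TypeError` matches → result = 77.
Result: 77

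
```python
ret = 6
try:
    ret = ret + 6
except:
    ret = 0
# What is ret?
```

Step-by-step execution trace:
1. ret starts at 6.
2. try: `ret = ret + 6` → ret = 12. No exception raised.
3. `except` is skipped.
Result: 12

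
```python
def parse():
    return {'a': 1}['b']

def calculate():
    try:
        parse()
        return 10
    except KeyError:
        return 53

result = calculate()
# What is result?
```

Step-by-step execution trace:
1. `calculate()` calls `parse()`.
2. `parse()` evaluates `{'a': 1}['b']`, which raises KeyError; it propagates to the caller.
3. `return 10` is not reached.
4. `except KeyError` in calculate matches → returns 53.
5. result = 53.
Result: 53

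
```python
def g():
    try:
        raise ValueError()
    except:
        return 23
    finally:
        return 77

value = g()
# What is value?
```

Step-by-step execution trace:
1. `g()` enters try: `raise ValueError()` raises ValueError.
2. bare `except` matches → `return 23` sets pending return value 23.
3. Before returning, `finally: return 77` runs and overrides the pending return.
4. g() returns 77 → value = 77.
Result: 77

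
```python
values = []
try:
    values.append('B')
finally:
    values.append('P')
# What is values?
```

Step-by-step execution trace:
1. try: `values.append('B')` → values = ['B'].
2. The try body completes without raising.
3. finally always runs: `values.append('P')` → values = ['B', 'P'].
Result: ['B', 'P']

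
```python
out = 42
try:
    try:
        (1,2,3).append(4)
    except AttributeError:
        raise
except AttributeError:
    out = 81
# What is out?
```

Step-by-step execution trace:
1. Inner try: `(1,2,3).append(4)` raises AttributeError.
2. Inner `except AttributeError` matches; bare `raise` re-raises the same AttributeError.
3. Outer `except AttributeError` matches → out = 81.
Result: 81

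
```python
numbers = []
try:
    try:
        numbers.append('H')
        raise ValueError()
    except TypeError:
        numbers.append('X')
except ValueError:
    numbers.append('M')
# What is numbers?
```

Step-by-step execution trace:
1. Inner try: `numbers.append('H')` → numbers = ['H'].
2. `raise ValueError()` raises ValueError.
3. Inner `except TypeError` does not match ValueError; exception propagates to outer try.
4. Outer `except ValueError` matches → `numbers.append('M')` → numbers = ['H', 'M'].
Result: ['H', 'M']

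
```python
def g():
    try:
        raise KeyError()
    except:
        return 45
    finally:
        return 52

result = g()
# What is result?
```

Step-by-step execution trace:
1. `g()` enters try: `raise KeyError()` raises KeyError.
2. bare `except` matches → `return 45` sets pending return value 45.
3. Before returning, `finally: return 52` runs and overrides the pending return.
4. g() returns 52 → result = 52.
Result: 52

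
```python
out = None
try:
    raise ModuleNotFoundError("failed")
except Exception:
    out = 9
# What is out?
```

Step-by-step execution trace:
1. `raise ModuleNotFoundError(...)` raises ModuleNotFoundError.
2. `except Exception` matches (ModuleNotFoundError is a subclass of Exception) → out = 9.
Result: 9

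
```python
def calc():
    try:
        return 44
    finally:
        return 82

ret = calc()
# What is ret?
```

Step-by-step execution trace:
1. `calc()` enters try: `return 44` sets pending return value 44.
2. Before returning, `finally: return 82` runs and overrides the pending return.
3. calc() returns 82 → ret = 82.
Result: 82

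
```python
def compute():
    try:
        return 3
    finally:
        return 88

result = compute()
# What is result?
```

Step-by-step execution trace:
1. `compute()` enters try: `return 3` sets pending return value 3.
2. Before returning, `finally: return 88` runs and overrides the pending return.
3. compute() returns 88 → result = 88.
Result: 88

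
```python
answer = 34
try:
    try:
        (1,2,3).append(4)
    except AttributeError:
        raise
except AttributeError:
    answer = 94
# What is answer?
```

Step-by-step execution trace:
1. Inner try: `(1,2,3).append(4)` raises AttributeError.
2. Inner `except AttributeError` matches; bare `raise` re-raises the same AttributeError.
3. Outer `except AttributeError` matches → answer = 94.
Result: 94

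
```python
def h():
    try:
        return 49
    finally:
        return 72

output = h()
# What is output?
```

Step-by-step execution trace:
1. `h()` enters try: `return 49` sets pending return value 49.
2. Before returning, `finally: return 72` runs and overrides the pending return.
3. h() returns 72 → output = 72.
Result: 72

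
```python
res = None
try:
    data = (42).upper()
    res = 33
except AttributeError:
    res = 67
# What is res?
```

Step-by-step execution trace:
1. `data = (42).upper()` raises AttributeError.
2. `res = 33` is not reached.
3. `except AttributeError` matches → res = 67.
Result: 67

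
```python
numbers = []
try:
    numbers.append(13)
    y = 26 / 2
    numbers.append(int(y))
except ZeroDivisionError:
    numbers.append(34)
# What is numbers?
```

Step-by-step execution trace:
1. try: `numbers.append(13)` → numbers = [13].
2. `y = 26 / 2` → y = 13.0. No exception raised.
3. `numbers.append(int(y))` → numbers = [13, 13].
4. `except ZeroDivisionError` is skipped (no exception was raised).
Result: [13, 13]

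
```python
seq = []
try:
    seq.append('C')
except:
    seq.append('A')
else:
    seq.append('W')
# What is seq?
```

Step-by-step execution trace:
1. try: `seq.append('C')` → seq = ['C']. No exception raised.
2. `except` is skipped.
3. `else` runs (try completed without exception): `seq.append('W')` → seq = ['C', 'W'].
Result: ['C', 'W']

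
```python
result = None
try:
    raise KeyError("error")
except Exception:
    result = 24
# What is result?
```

Step-by-step execution trace:
1. `raise KeyError(...)` raises KeyError.
2. `except Exception` matches (KeyError is a subclass of Exception) → result = 24.
Result: 24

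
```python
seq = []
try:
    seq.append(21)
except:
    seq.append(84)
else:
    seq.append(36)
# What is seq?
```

Step-by-step execution trace:
1. try: `seq.append(21)` → seq = [21]. No exception raised.
2. `except` is skipped.
3. `else` runs (try completed without exception): `seq.append(36)` → seq = [21, 36].
Result: [21, 36]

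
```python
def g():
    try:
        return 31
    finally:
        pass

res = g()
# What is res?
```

Step-by-step execution trace:
1. `g()` enters try: `return 31` sets pending return value 31.
2. Before returning, `finally: pass` runs (no effect).
3. g() returns 31 → res = 31.
Result: 31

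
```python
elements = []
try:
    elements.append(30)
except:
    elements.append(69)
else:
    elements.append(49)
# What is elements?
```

Step-by-step execution trace:
1. try: `elements.append(30)` → elements = [30]. No exception raised.
2. `except` is skipped.
3. `else` runs (try completed without exception): `elements.append(49)` → elements = [30, 49].
Result: [30, 49]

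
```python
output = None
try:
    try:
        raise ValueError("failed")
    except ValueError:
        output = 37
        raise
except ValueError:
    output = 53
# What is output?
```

Step-by-step execution trace:
1. Inner try: `raise ValueError("failed")` raises ValueError.
2. Inner `except ValueError` matches → output = 37.
3. bare `raise` re-raises the same ValueError.
4. Outer `except ValueError` matches → output = 53.
Result: 53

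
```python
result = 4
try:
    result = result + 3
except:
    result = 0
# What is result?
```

Step-by-step execution trace:
1. result starts at 4.
2. try: `result = result + 3` → result = 7. No exception raised.
3. `except` is skipped.
Result: 7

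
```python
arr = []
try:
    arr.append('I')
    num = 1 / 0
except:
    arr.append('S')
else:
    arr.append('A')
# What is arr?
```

Step-by-step execution trace:
1. try: `arr.append('I')` → arr = ['I'].
2. `num = 1 / 0` raises ZeroDivisionError.
3. bare `except` matches → `arr.append('S')` → arr = ['I', 'S'].
4. `else` is skipped (an exception was raised).
Result: ['I', 'S']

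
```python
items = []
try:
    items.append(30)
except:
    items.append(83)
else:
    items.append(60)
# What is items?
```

Step-by-step execution trace:
1. try: `items.append(30)` → items = [30]. No exception raised.
2. `except` is skipped.
3. `else` runs (try completed without exception): `items.append(60)` → items = [30, 60].
Result: [30, 60]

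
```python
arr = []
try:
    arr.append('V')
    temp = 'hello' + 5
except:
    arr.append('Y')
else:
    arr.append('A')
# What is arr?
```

Step-by-step execution trace:
1. try: `arr.append('V')` → arr = ['V'].
2. `temp = 'hello' + 5` raises TypeError.
3. bare `except` matches → `arr.append('Y')` → arr = ['V', 'Y'].
4. `else` is skipped (an exception was raised).
Result: ['V', 'Y']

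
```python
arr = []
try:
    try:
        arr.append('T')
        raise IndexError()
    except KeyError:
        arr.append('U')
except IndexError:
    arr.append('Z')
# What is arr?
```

Step-by-step execution trace:
1. Inner try: `arr.append('T')` → arr = ['T'].
2. `raise IndexError()` raises IndexError.
3. Inner `except KeyError` does not match IndexError; exception propagates to outer try.
4. Outer `except IndexError` matches → `arr.append('Z')` → arr = ['T', 'Z'].
Result: ['T', 'Z']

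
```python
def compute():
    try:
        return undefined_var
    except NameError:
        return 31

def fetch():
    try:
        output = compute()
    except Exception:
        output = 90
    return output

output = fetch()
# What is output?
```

Step-by-step execution trace:
1. `fetch()` calls `compute()`.
2. In compute: `undefined_var` raises NameError; `except NameError` catches it → returns 31.
3. In fetch: `output = compute()` → output = 31. No exception reaches fetch.
4. `except Exception` is skipped; fetch returns 31.
5. output = 31.
Result: 31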